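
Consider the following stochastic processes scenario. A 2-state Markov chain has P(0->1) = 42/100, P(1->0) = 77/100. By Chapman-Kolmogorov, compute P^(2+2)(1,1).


P^4 = P^2 * P^2
Computing via matrix multiplication of the transition matrix.
Entry (1,1) of P^4 = 0.3538

0.3538


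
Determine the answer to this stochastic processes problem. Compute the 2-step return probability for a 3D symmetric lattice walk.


P(return in 2 steps) = P(reverse first step) = 1/(2d)
= 1/6
= 0.1667

0.1667


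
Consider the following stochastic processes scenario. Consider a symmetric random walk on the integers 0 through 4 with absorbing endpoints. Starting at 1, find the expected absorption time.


For symmetric RW on 0,...,N with absorbing barriers, E(i) = i*(N-i)
E(1) = 1 * 3 = 3

3


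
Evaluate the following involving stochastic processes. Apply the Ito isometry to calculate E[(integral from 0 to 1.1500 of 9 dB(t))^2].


By Ito isometry: E[(int f dB)^2] = int f^2 dt
= 9^2 * 1.1500
= 81 * 1.1500 = 93.1500

93.1500


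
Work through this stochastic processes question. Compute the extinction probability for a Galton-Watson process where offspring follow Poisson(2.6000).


Since mu = 2.6000 > 1, extinction prob q < 1.
Solve s = exp(mu*(s-1)) iteratively.
q = 0.0951

0.0951


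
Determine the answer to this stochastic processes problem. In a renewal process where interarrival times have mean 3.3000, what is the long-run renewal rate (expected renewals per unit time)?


Long-run renewal rate = 1/E(X)
= 1/3.3000
= 0.3030

0.3030


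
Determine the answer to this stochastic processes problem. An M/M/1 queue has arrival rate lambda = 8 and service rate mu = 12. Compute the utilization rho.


rho = lambda/mu
= 8/12
= 0.6667

0.6667


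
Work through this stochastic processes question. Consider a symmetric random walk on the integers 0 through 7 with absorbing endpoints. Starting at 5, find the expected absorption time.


For symmetric RW on 0,...,N with absorbing barriers, E(i) = i*(N-i)
E(5) = 5 * 2 = 10

10


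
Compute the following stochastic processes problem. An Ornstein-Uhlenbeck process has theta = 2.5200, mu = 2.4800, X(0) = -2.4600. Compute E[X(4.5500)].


E[X(t)] = mu + (X(0) - mu)*exp(-theta*t)
= 2.4800 + (-2.4600 - 2.4800)*exp(-2.5200*4.5500)
= 2.4800 + -4.9400 * 1.0480e-05
= 2.4799

2.4799


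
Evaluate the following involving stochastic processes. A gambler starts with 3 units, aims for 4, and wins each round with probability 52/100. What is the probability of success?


Gambler's ruin formula:
r = q/p = 0.4800/0.5200 = 0.9231
P(win) = (1 - r^i)/(1 - r^N)
= (1 - 0.9231^3)/(1 - 0.9231^4)
= 0.7792

0.7792


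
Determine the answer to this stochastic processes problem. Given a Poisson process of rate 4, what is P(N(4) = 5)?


P(N(t)=k) = (lambda*t)^k * exp(-lambda*t) / k!
lambda*t = 16
= 16^5 * exp(-16) / 5!
= 1048576 * 1.1254e-07 / 120
= 9.8335e-04

9.8335e-04


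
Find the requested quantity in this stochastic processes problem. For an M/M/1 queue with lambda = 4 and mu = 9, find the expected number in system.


rho = 4/9 = 0.4444
L = rho/(1-rho)
= 0.4444/0.5556
= 0.8000

0.8000


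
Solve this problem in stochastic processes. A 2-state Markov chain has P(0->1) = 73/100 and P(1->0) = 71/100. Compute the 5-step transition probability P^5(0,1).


Computing P^5 by matrix multiplication.
P = [[0.2700, 0.7300], [0.7100, 0.2900]]
After raising P to the power 5:
P^5(0,1) = 0.5153

0.5153


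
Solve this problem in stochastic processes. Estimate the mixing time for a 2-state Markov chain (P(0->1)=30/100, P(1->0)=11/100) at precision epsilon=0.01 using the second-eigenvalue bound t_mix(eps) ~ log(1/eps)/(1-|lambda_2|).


lambda_2 = |1 - p01 - p10| = |1 - 0.3000 - 0.1100| = 0.5900
t_mix ~ log(1/eps)/(1 - |lambda_2|)
= log(100)/(1 - 0.5900) = 4.6052/0.4100
= 11.2321

11.2321


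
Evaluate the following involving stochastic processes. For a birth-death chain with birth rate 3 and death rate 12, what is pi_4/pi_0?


For birth-death process, pi_n/pi_0 = (lambda/mu)^n
= (3/12)^4
= 0.0039

0.0039


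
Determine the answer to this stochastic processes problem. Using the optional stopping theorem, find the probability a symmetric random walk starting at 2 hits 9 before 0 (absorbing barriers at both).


By optional stopping theorem: E(M at tau) = M(0) = 2
P(hit 9)*9 + P(hit 0)*0 = 2
P(hit 9) = (2 - 0)/(9 - 0) = 2/9 = 0.2222

0.2222


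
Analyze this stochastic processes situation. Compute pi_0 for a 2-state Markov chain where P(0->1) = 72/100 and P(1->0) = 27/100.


Stationary distribution: pi_0 = p10/(p01+p10), pi_1 = p01/(p01+p10)
p01 = 0.7200, p10 = 0.2700
pi_0 = 0.2727

0.2727


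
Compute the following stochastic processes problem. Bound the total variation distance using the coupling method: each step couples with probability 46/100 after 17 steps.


TV distance bound <= (1-delta)^n
= (1 - 0.4600)^17
= 0.5400^17
= 2.8229e-05

2.8229e-05


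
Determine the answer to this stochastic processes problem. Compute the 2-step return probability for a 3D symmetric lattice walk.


P(return in 2 steps) = P(reverse first step) = 1/(2d)
= 1/6
= 0.1667

0.1667


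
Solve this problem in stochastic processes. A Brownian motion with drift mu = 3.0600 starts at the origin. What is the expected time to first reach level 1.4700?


Expected first passage time = a/mu
= 1.4700/3.0600
= 0.4804

0.4804


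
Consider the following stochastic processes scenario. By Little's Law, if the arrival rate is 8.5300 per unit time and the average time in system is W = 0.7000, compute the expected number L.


Little's Law: L = lambda * W
= 8.5300 * 0.7000
= 5.9710

5.9710


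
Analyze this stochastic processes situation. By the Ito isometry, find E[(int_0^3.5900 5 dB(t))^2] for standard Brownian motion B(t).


By Ito isometry: E[(int f dB)^2] = int f^2 dt
= 5^2 * 3.5900
= 25 * 3.5900 = 89.7500

89.7500


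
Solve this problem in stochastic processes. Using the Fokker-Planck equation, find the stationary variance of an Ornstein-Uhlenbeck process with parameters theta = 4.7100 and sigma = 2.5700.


Stationary variance = sigma^2 / (2*theta)
= 2.5700^2 / (2*4.7100)
= 6.6049 / 9.4200
= 0.7012

0.7012


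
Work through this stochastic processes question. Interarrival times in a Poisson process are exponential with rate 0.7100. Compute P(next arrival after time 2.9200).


P(X > t) = exp(-lambda * t)
= exp(-0.7100 * 2.9200)
= exp(-2.0732) = 0.1258

0.1258


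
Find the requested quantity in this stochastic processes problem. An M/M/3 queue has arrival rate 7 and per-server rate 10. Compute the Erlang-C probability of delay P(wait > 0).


a = lambda/mu = 0.7000
rho = a/c = 0.2333
Erlang-C formula applied:
C(c,a) = 0.0369

0.0369


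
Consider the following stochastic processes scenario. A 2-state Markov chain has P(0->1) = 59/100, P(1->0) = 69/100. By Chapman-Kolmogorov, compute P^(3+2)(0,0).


P^5 = P^3 * P^2
Computing via matrix multiplication of the transition matrix.
Entry (0,0) of P^5 = 0.5383

0.5383


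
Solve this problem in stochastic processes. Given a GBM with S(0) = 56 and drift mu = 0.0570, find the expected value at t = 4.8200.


E[S(t)] = S(0) * exp(mu * t)
= 56 * exp(0.0570 * 4.8200)
= 56 * 1.3162
= 73.7066

73.7066


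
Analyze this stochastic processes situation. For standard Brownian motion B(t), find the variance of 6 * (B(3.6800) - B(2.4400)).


Var(alpha*(B(t)-B(s))) = alpha^2 * (t-s)
= 6^2 * (3.6800 - 2.4400)
= 36 * 1.2400
= 44.6400

44.6400


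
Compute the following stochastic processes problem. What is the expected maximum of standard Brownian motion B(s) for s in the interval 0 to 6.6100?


E(max B(s)) = sqrt(2t/pi)
= sqrt(2*6.6100/pi)
= sqrt(4.2081)
= 2.0514

2.0514


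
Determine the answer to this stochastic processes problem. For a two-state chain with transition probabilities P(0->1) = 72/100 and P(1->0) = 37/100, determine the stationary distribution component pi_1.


Stationary distribution: pi_0 = p10/(p01+p10), pi_1 = p01/(p01+p10)
p01 = 0.7200, p10 = 0.3700
pi_1 = 0.6606

0.6606


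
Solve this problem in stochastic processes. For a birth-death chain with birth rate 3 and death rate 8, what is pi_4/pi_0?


For birth-death process, pi_n/pi_0 = (lambda/mu)^n
= (3/8)^4
= 0.0198

0.0198


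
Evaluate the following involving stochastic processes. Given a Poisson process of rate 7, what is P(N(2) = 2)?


P(N(t)=k) = (lambda*t)^k * exp(-lambda*t) / k!
lambda*t = 14
= 14^2 * exp(-14) / 2!
= 196 * 8.3153e-07 / 2
= 8.1490e-05

8.1490e-05


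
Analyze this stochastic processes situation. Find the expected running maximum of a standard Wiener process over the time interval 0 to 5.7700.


E(max B(s)) = sqrt(2t/pi)
= sqrt(2*5.7700/pi)
= sqrt(3.6733)
= 1.9166

1.9166


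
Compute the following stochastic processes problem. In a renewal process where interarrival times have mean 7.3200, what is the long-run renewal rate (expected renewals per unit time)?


Long-run renewal rate = 1/E(X)
= 1/7.3200
= 0.1366

0.1366


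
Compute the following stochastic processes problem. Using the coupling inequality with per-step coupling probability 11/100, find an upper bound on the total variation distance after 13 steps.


TV distance bound <= (1-delta)^n
= (1 - 0.1100)^13
= 0.8900^13
= 0.2198

0.2198


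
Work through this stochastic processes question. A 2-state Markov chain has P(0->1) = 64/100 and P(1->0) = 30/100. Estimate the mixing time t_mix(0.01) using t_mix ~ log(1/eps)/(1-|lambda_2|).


lambda_2 = |1 - p01 - p10| = |1 - 0.6400 - 0.3000| = 0.0600
t_mix ~ log(1/eps)/(1 - |lambda_2|)
= log(100)/(1 - 0.0600) = 4.6052/0.9400
= 4.8991

4.8991


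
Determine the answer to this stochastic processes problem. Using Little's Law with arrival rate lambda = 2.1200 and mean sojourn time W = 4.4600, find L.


Little's Law: L = lambda * W
= 2.1200 * 4.4600
= 9.4552

9.4552


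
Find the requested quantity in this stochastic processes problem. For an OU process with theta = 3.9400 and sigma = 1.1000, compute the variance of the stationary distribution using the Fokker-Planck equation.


Stationary variance = sigma^2 / (2*theta)
= 1.1000^2 / (2*3.9400)
= 1.2100 / 7.8800
= 0.1536

0.1536


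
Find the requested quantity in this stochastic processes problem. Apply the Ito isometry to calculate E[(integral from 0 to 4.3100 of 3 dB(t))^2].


By Ito isometry: E[(int f dB)^2] = int f^2 dt
= 3^2 * 4.3100
= 9 * 4.3100 = 38.7900

38.7900


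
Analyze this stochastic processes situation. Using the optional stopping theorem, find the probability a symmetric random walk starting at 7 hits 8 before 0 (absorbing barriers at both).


By optional stopping theorem: E(M at tau) = M(0) = 7
P(hit 8)*8 + P(hit 0)*0 = 7
P(hit 8) = (7 - 0)/(8 - 0) = 7/8 = 0.8750

0.8750


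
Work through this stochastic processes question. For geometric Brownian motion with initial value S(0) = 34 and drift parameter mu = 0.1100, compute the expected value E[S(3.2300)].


E[S(t)] = S(0) * exp(mu * t)
= 34 * exp(0.1100 * 3.2300)
= 34 * 1.4266
= 48.5047

48.5047


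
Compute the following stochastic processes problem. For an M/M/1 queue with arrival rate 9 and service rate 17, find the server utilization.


rho = lambda/mu
= 9/17
= 0.5294

0.5294


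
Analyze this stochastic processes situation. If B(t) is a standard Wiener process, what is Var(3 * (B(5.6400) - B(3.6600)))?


Var(alpha*(B(t)-B(s))) = alpha^2 * (t-s)
= 3^2 * (5.6400 - 3.6600)
= 9 * 1.9800
= 17.8200

17.8200


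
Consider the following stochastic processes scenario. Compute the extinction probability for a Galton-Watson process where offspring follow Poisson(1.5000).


Since mu = 1.5000 > 1, extinction prob q < 1.
Solve s = exp(mu*(s-1)) iteratively.
q = 0.4172

0.4172


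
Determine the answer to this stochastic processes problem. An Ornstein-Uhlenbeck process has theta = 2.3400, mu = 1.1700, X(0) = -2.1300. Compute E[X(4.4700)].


E[X(t)] = mu + (X(0) - mu)*exp(-theta*t)
= 1.1700 + (-2.1300 - 1.1700)*exp(-2.3400*4.4700)
= 1.1700 + -3.3000 * 2.8666e-05
= 1.1699

1.1699


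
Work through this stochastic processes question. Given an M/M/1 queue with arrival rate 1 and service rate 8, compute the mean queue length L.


rho = 1/8 = 0.1250
L = rho/(1-rho)
= 0.1250/0.8750
= 0.1429

0.1429


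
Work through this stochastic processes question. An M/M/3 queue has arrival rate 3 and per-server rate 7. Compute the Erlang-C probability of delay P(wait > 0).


a = lambda/mu = 0.4286
rho = a/c = 0.1429
Erlang-C formula applied:
C(c,a) = 0.0100

0.0100


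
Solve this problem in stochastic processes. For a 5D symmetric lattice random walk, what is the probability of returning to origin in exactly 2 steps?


P(return in 2 steps) = P(reverse first step) = 1/(2d)
= 1/10
= 0.1000

0.1000


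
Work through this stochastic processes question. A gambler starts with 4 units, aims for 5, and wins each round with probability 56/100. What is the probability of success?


Gambler's ruin formula:
r = q/p = 0.4400/0.5600 = 0.7857
P(win) = (1 - r^i)/(1 - r^N)
= (1 - 0.7857^4)/(1 - 0.7857^5)
= 0.8834

0.8834


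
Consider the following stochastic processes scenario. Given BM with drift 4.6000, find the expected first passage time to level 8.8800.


Expected first passage time = a/mu
= 8.8800/4.6000
= 1.9304

1.9304


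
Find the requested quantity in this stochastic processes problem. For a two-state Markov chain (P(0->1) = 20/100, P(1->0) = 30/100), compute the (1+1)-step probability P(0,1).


P^2 = P^1 * P^1
Computing via matrix multiplication of the transition matrix.
Entry (0,1) of P^2 = 0.3000

0.3000


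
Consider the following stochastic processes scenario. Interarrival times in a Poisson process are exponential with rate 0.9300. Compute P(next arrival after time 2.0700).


P(X > t) = exp(-lambda * t)
= exp(-0.9300 * 2.0700)
= exp(-1.9251) = 0.1459

0.1459


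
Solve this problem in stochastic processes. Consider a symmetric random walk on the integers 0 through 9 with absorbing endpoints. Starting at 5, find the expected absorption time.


For symmetric RW on 0,...,N with absorbing barriers, E(i) = i*(N-i)
E(5) = 5 * 4 = 20

20


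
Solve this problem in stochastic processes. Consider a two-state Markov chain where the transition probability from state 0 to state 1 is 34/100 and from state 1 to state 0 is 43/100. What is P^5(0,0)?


Computing P^5 by matrix multiplication.
P = [[0.6600, 0.3400], [0.4300, 0.5700]]
After raising P to the power 5:
P^5(0,0) = 0.5587

0.5587


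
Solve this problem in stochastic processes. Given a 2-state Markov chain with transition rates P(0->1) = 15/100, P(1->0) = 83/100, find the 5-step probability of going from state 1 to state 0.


Computing P^5 by matrix multiplication.
P = [[0.8500, 0.1500], [0.8300, 0.1700]]
After raising P to the power 5:
P^5(1,0) = 0.8469

0.8469


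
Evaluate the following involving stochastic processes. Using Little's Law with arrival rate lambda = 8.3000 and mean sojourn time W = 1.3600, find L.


Little's Law: L = lambda * W
= 8.3000 * 1.3600
= 11.2880

11.2880


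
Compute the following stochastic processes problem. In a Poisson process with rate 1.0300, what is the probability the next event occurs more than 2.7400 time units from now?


P(X > t) = exp(-lambda * t)
= exp(-1.0300 * 2.7400)
= exp(-2.8222) = 0.0595

0.0595


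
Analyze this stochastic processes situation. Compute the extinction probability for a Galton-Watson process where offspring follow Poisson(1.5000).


Since mu = 1.5000 > 1, extinction prob q < 1.
Solve s = exp(mu*(s-1)) iteratively.
q = 0.4172

0.4172


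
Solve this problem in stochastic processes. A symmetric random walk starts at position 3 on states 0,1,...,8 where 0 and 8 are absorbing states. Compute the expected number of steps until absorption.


For symmetric RW on 0,...,N with absorbing barriers, E(i) = i*(N-i)
E(3) = 3 * 5 = 15

15


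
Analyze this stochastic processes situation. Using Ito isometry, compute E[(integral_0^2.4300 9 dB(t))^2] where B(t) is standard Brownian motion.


By Ito isometry: E[(int f dB)^2] = int f^2 dt
= 9^2 * 2.4300
= 81 * 2.4300 = 196.8300

196.8300


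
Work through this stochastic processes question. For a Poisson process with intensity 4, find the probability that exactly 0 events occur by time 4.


P(N(t)=k) = (lambda*t)^k * exp(-lambda*t) / k!
lambda*t = 16
= 16^0 * exp(-16) / 0!
= 1 * 1.1254e-07 / 1
= 1.1254e-07

1.1254e-07


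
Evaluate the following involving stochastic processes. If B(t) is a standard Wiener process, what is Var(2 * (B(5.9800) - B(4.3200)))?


Var(alpha*(B(t)-B(s))) = alpha^2 * (t-s)
= 2^2 * (5.9800 - 4.3200)
= 4 * 1.6600
= 6.6400

6.6400


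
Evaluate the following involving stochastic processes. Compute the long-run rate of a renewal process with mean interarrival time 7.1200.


Long-run renewal rate = 1/E(X)
= 1/7.1200
= 0.1404

0.1404


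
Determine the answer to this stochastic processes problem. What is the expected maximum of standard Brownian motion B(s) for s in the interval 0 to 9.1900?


E(max B(s)) = sqrt(2t/pi)
= sqrt(2*9.1900/pi)
= sqrt(5.8505)
= 2.4188

2.4188


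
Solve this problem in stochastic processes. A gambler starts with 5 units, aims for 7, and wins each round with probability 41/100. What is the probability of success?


Gambler's ruin formula:
r = q/p = 0.5900/0.4100 = 1.4390
P(win) = (1 - r^i)/(1 - r^N)
= (1 - 1.4390^5)/(1 - 1.4390^7)
= 0.4390

0.4390


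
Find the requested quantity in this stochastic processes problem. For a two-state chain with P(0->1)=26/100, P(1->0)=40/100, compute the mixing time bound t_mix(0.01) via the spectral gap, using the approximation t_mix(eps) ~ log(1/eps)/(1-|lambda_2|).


lambda_2 = |1 - p01 - p10| = |1 - 0.2600 - 0.4000| = 0.3400
t_mix ~ log(1/eps)/(1 - |lambda_2|)
= log(100)/(1 - 0.3400) = 4.6052/0.6600
= 6.9775

6.9775


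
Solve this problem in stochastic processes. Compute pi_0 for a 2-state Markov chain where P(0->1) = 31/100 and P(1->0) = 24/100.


Stationary distribution: pi_0 = p10/(p01+p10), pi_1 = p01/(p01+p10)
p01 = 0.3100, p10 = 0.2400
pi_0 = 0.4364

0.4364


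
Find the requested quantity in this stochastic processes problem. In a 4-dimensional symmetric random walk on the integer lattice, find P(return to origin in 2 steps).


P(return in 2 steps) = P(reverse first step) = 1/(2d)
= 1/8
= 0.1250

0.1250


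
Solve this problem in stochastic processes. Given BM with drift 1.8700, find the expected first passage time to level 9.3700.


Expected first passage time = a/mu
= 9.3700/1.8700
= 5.0107

5.0107


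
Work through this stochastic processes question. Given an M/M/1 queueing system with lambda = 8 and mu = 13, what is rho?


rho = lambda/mu
= 8/13
= 0.6154

0.6154


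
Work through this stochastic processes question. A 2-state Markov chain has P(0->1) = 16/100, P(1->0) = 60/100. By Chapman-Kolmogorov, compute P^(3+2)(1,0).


P^5 = P^3 * P^2
Computing via matrix multiplication of the transition matrix.
Entry (1,0) of P^5 = 0.7888

0.7888


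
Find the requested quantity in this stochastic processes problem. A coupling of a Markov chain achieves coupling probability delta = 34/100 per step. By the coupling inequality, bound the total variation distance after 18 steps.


TV distance bound <= (1-delta)^n
= (1 - 0.3400)^18
= 0.6600^18
= 5.6466e-04

5.6466e-04


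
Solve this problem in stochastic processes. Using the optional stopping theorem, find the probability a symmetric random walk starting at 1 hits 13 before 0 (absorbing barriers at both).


By optional stopping theorem: E(M at tau) = M(0) = 1
P(hit 13)*13 + P(hit 0)*0 = 1
P(hit 13) = (1 - 0)/(13 - 0) = 1/13 = 0.0769

0.0769


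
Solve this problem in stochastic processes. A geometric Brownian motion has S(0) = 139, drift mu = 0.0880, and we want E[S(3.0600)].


E[S(t)] = S(0) * exp(mu * t)
= 139 * exp(0.0880 * 3.0600)
= 139 * 1.3090
= 181.9540

181.9540


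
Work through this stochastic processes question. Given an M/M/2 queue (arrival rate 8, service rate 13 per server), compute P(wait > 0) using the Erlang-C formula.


a = lambda/mu = 0.6154
rho = a/c = 0.3077
Erlang-C formula applied:
C(c,a) = 0.1448

0.1448


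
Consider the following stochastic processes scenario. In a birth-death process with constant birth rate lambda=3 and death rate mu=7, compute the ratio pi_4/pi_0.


For birth-death process, pi_n/pi_0 = (lambda/mu)^n
= (3/7)^4
= 0.0337

0.0337


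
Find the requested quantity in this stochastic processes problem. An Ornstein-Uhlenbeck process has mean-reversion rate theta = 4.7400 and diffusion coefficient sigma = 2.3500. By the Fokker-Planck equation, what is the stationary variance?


Stationary variance = sigma^2 / (2*theta)
= 2.3500^2 / (2*4.7400)
= 5.5225 / 9.4800
= 0.5825

0.5825


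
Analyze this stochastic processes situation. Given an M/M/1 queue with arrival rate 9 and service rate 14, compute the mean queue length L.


rho = 9/14 = 0.6429
L = rho/(1-rho)
= 0.6429/0.3571
= 1.8000

1.8000


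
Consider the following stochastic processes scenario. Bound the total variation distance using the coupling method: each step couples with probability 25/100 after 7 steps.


TV distance bound <= (1-delta)^n
= (1 - 0.2500)^7
= 0.7500^7
= 0.1335

0.1335


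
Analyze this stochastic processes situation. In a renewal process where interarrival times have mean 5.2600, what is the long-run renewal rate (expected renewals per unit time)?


Long-run renewal rate = 1/E(X)
= 1/5.2600
= 0.1901

0.1901


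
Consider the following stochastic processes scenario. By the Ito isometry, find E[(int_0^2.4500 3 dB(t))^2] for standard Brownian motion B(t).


By Ito isometry: E[(int f dB)^2] = int f^2 dt
= 3^2 * 2.4500
= 9 * 2.4500 = 22.0500

22.0500


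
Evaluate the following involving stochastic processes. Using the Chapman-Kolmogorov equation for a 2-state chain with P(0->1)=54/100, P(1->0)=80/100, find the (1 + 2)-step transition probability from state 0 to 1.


P^3 = P^1 * P^2
Computing via matrix multiplication of the transition matrix.
Entry (0,1) of P^3 = 0.4188

0.4188


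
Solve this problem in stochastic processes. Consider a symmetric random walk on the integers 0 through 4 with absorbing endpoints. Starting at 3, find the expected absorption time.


For symmetric RW on 0,...,N with absorbing barriers, E(i) = i*(N-i)
E(3) = 3 * 1 = 3

3


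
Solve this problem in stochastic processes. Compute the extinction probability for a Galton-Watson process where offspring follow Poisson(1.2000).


Since mu = 1.2000 > 1, extinction prob q < 1.
Solve s = exp(mu*(s-1)) iteratively.
q = 0.6863

0.6863


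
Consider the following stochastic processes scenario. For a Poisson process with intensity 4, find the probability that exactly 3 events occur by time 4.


P(N(t)=k) = (lambda*t)^k * exp(-lambda*t) / k!
lambda*t = 16
= 16^3 * exp(-16) / 3!
= 4096 * 1.1254e-07 / 6
= 7.6824e-05

7.6824e-05


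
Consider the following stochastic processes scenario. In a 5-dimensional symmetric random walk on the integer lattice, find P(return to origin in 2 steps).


P(return in 2 steps) = P(reverse first step) = 1/(2d)
= 1/10
= 0.1000

0.1000


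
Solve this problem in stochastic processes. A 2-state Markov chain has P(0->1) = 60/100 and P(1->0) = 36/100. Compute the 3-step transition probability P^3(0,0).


Computing P^3 by matrix multiplication.
P = [[0.4000, 0.6000], [0.3600, 0.6400]]
After raising P to the power 3:
P^3(0,0) = 0.3750

0.3750


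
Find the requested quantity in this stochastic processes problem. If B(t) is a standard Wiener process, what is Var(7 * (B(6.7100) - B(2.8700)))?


Var(alpha*(B(t)-B(s))) = alpha^2 * (t-s)
= 7^2 * (6.7100 - 2.8700)
= 49 * 3.8400
= 188.1600

188.1600


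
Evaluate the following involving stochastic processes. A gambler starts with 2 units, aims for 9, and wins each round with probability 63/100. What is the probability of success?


Gambler's ruin formula:
r = q/p = 0.3700/0.6300 = 0.5873
P(win) = (1 - r^i)/(1 - r^N)
= (1 - 0.5873^2)/(1 - 0.5873^9)
= 0.6606

0.6606


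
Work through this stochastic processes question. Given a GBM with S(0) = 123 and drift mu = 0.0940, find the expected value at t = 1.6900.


E[S(t)] = S(0) * exp(mu * t)
= 123 * exp(0.0940 * 1.6900)
= 123 * 1.1722
= 144.1774

144.1774


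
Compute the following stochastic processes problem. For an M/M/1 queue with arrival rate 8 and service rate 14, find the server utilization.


rho = lambda/mu
= 8/14
= 0.5714

0.5714


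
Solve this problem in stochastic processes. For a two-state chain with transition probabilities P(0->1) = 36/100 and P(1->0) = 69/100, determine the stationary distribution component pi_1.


Stationary distribution: pi_0 = p10/(p01+p10), pi_1 = p01/(p01+p10)
p01 = 0.3600, p10 = 0.6900
pi_1 = 0.3429

0.3429


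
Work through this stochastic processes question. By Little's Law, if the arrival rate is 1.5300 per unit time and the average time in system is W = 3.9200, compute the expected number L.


Little's Law: L = lambda * W
= 1.5300 * 3.9200
= 5.9976

5.9976


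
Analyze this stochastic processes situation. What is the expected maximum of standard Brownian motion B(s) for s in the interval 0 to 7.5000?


E(max B(s)) = sqrt(2t/pi)
= sqrt(2*7.5000/pi)
= sqrt(4.7746)
= 2.1851

2.1851


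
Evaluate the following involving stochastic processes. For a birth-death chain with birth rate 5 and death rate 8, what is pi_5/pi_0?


For birth-death process, pi_n/pi_0 = (lambda/mu)^n
= (5/8)^5
= 0.0954

0.0954


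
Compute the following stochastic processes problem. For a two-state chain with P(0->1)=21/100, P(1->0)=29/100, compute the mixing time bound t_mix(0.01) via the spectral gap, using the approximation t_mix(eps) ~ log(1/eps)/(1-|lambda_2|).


lambda_2 = |1 - p01 - p10| = |1 - 0.2100 - 0.2900| = 0.5000
t_mix ~ log(1/eps)/(1 - |lambda_2|)
= log(100)/(1 - 0.5000) = 4.6052/0.5000
= 9.2103

9.2103


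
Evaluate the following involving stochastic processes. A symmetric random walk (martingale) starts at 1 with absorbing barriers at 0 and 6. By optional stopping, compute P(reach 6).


By optional stopping theorem: E(M at tau) = M(0) = 1
P(hit 6)*6 + P(hit 0)*0 = 1
P(hit 6) = (1 - 0)/(6 - 0) = 1/6 = 0.1667

0.1667


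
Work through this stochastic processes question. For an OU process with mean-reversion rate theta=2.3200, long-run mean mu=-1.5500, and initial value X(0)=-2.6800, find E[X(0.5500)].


E[X(t)] = mu + (X(0) - mu)*exp(-theta*t)
= -1.5500 + (-2.6800 - -1.5500)*exp(-2.3200*0.5500)
= -1.5500 + -1.1300 * 0.2792
= -1.8654

-1.8654


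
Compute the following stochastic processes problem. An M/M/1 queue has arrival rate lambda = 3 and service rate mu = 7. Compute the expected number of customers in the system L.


rho = 3/7 = 0.4286
L = rho/(1-rho)
= 0.4286/0.5714
= 0.7500

0.7500


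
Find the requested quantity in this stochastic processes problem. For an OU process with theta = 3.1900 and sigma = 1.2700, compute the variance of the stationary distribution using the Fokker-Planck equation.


Stationary variance = sigma^2 / (2*theta)
= 1.2700^2 / (2*3.1900)
= 1.6129 / 6.3800
= 0.2528

0.2528


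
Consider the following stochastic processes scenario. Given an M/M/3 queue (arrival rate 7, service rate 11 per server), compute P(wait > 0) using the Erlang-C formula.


a = lambda/mu = 0.6364
rho = a/c = 0.2121
Erlang-C formula applied:
C(c,a) = 0.0288

0.0288


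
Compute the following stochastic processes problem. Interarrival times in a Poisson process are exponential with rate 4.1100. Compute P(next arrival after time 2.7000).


P(X > t) = exp(-lambda * t)
= exp(-4.1100 * 2.7000)
= exp(-11.0970) = 1.5158e-05

1.5158e-05


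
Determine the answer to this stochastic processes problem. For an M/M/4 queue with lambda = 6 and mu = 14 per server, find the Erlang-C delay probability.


a = lambda/mu = 0.4286
rho = a/c = 0.1071
Erlang-C formula applied:
C(c,a) = 0.0010

0.0010


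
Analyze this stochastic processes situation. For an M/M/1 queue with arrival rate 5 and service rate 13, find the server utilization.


rho = lambda/mu
= 5/13
= 0.3846

0.3846


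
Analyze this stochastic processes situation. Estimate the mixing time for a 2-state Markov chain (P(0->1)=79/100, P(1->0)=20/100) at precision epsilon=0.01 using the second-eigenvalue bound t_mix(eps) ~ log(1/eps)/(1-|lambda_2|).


lambda_2 = |1 - p01 - p10| = |1 - 0.7900 - 0.2000| = 0.0100
t_mix ~ log(1/eps)/(1 - |lambda_2|)
= log(100)/(1 - 0.0100) = 4.6052/0.9900
= 4.6517

4.6517


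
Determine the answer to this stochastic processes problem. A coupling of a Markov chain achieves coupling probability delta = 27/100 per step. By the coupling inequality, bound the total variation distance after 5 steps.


TV distance bound <= (1-delta)^n
= (1 - 0.2700)^5
= 0.7300^5
= 0.2073

0.2073


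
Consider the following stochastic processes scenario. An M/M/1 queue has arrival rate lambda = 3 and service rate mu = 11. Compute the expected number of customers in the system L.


rho = 3/11 = 0.2727
L = rho/(1-rho)
= 0.2727/0.7273
= 0.3750

0.3750


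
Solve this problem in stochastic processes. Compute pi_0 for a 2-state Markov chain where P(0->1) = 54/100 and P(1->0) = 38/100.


Stationary distribution: pi_0 = p10/(p01+p10), pi_1 = p01/(p01+p10)
p01 = 0.5400, p10 = 0.3800
pi_0 = 0.4130

0.4130


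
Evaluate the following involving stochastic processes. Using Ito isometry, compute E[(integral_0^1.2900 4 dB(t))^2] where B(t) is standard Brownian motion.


By Ito isometry: E[(int f dB)^2] = int f^2 dt
= 4^2 * 1.2900
= 16 * 1.2900 = 20.6400

20.6400


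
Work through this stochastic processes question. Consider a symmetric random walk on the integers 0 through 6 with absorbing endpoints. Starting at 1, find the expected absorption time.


For symmetric RW on 0,...,N with absorbing barriers, E(i) = i*(N-i)
E(1) = 1 * 5 = 5

5


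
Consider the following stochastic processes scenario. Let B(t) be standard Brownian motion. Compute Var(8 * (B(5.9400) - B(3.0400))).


Var(alpha*(B(t)-B(s))) = alpha^2 * (t-s)
= 8^2 * (5.9400 - 3.0400)
= 64 * 2.9000
= 185.6000

185.6000


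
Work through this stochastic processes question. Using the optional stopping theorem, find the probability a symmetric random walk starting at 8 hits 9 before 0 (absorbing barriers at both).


By optional stopping theorem: E(M at tau) = M(0) = 8
P(hit 9)*9 + P(hit 0)*0 = 8
P(hit 9) = (8 - 0)/(9 - 0) = 8/9 = 0.8889

0.8889


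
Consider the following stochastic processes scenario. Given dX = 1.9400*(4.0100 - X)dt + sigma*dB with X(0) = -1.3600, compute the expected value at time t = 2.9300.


E[X(t)] = mu + (X(0) - mu)*exp(-theta*t)
= 4.0100 + (-1.3600 - 4.0100)*exp(-1.9400*2.9300)
= 4.0100 + -5.3700 * 0.0034
= 3.9917

3.9917


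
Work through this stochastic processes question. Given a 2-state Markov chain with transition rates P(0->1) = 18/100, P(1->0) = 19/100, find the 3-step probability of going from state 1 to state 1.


Computing P^3 by matrix multiplication.
P = [[0.8200, 0.1800], [0.1900, 0.8100]]
After raising P to the power 3:
P^3(1,1) = 0.6149

0.6149


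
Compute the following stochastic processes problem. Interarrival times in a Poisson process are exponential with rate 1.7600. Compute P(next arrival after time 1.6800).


P(X > t) = exp(-lambda * t)
= exp(-1.7600 * 1.6800)
= exp(-2.9568) = 0.0520

0.0520


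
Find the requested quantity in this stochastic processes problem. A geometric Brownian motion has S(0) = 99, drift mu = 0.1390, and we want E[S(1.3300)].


E[S(t)] = S(0) * exp(mu * t)
= 99 * exp(0.1390 * 1.3300)
= 99 * 1.2031
= 119.1031

119.1031


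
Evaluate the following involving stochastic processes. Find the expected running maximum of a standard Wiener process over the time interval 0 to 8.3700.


E(max B(s)) = sqrt(2t/pi)
= sqrt(2*8.3700/pi)
= sqrt(5.3285)
= 2.3084

2.3084


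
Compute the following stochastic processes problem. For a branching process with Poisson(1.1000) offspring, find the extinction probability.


Since mu = 1.1000 > 1, extinction prob q < 1.
Solve s = exp(mu*(s-1)) iteratively.
q = 0.8239

0.8239


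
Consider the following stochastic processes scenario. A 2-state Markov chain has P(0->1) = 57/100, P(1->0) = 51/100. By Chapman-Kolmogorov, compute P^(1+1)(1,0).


P^2 = P^1 * P^1
Computing via matrix multiplication of the transition matrix.
Entry (1,0) of P^2 = 0.4692

0.4692


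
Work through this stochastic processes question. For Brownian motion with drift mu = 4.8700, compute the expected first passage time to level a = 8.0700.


Expected first passage time = a/mu
= 8.0700/4.8700
= 1.6571

1.6571


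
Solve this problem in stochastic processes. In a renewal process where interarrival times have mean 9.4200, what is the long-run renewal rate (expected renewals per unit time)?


Long-run renewal rate = 1/E(X)
= 1/9.4200
= 0.1062

0.1062


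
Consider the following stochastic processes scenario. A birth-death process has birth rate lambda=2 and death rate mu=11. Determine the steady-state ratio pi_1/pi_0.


For birth-death process, pi_n/pi_0 = (lambda/mu)^n
= (2/11)^1
= 0.1818

0.1818


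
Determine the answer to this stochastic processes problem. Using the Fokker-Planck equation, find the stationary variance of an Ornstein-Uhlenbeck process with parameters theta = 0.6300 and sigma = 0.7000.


Stationary variance = sigma^2 / (2*theta)
= 0.7000^2 / (2*0.6300)
= 0.4900 / 1.2600
= 0.3889

0.3889


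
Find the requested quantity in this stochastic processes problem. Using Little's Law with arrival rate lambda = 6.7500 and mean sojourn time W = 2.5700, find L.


Little's Law: L = lambda * W
= 6.7500 * 2.5700
= 17.3475

17.3475


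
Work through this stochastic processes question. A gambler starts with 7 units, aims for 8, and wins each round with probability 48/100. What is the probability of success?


Gambler's ruin formula:
r = q/p = 0.5200/0.4800 = 1.0833
P(win) = (1 - r^i)/(1 - r^N)
= (1 - 1.0833^7)/(1 - 1.0833^8)
= 0.8373

0.8373


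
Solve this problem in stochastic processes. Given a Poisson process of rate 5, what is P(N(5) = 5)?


P(N(t)=k) = (lambda*t)^k * exp(-lambda*t) / k!
lambda*t = 25
= 25^5 * exp(-25) / 5!
= 9765625 * 1.3888e-11 / 120
= 1.1302e-06

1.1302e-06


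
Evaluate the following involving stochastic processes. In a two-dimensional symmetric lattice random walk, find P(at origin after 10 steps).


P = C(10,5)^2 / 4^10
= 252^2 / 1048576
= 63504 / 1048576
= 0.0606

0.0606


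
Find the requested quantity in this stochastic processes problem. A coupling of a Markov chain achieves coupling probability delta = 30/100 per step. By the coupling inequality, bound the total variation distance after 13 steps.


TV distance bound <= (1-delta)^n
= (1 - 0.3000)^13
= 0.7000^13
= 0.0097

0.0097


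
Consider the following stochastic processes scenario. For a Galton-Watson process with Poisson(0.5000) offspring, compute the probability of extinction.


Since mu = 0.5000 <= 1, extinction probability = 1.

1.0000


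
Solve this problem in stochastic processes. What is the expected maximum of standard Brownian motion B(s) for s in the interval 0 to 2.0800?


E(max B(s)) = sqrt(2t/pi)
= sqrt(2*2.0800/pi)
= sqrt(1.3242)
= 1.1507

1.1507


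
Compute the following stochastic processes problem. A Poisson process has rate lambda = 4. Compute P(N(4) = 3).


P(N(t)=k) = (lambda*t)^k * exp(-lambda*t) / k!
lambda*t = 16
= 16^3 * exp(-16) / 3!
= 4096 * 1.1254e-07 / 6
= 7.6824e-05

7.6824e-05


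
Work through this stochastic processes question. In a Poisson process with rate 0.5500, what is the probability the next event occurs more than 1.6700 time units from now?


P(X > t) = exp(-lambda * t)
= exp(-0.5500 * 1.6700)
= exp(-0.9185) = 0.3991

0.3991


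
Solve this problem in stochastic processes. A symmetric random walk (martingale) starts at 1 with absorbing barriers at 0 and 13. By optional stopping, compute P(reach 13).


By optional stopping theorem: E(M at tau) = M(0) = 1
P(hit 13)*13 + P(hit 0)*0 = 1
P(hit 13) = (1 - 0)/(13 - 0) = 1/13 = 0.0769

0.0769


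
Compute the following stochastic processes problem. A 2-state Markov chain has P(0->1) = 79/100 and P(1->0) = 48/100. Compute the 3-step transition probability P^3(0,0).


Computing P^3 by matrix multiplication.
P = [[0.2100, 0.7900], [0.4800, 0.5200]]
After raising P to the power 3:
P^3(0,0) = 0.3657

0.3657


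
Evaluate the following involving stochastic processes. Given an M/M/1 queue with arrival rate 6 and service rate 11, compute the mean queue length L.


rho = 6/11 = 0.5455
L = rho/(1-rho)
= 0.5455/0.4545
= 1.2000

1.2000


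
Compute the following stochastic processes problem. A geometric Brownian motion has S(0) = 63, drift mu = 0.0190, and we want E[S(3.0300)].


E[S(t)] = S(0) * exp(mu * t)
= 63 * exp(0.0190 * 3.0300)
= 63 * 1.0593
= 66.7333

66.7333


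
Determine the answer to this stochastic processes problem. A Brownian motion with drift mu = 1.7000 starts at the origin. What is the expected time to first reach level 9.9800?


Expected first passage time = a/mu
= 9.9800/1.7000
= 5.8706

5.8706


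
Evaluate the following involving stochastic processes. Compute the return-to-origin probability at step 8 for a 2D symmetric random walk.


P = C(8,4)^2 / 4^8
= 70^2 / 65536
= 4900 / 65536
= 0.0748

0.0748


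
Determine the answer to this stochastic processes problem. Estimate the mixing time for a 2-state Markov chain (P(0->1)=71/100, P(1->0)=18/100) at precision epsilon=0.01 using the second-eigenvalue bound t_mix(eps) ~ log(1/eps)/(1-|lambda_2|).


lambda_2 = |1 - p01 - p10| = |1 - 0.7100 - 0.1800| = 0.1100
t_mix ~ log(1/eps)/(1 - |lambda_2|)
= log(100)/(1 - 0.1100) = 4.6052/0.8900
= 5.1743

5.1743


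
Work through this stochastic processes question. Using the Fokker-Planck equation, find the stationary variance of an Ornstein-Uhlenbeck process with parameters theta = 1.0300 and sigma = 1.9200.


Stationary variance = sigma^2 / (2*theta)
= 1.9200^2 / (2*1.0300)
= 3.6864 / 2.0600
= 1.7895

1.7895


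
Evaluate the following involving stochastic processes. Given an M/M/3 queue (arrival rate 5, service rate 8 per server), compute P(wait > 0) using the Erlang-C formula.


a = lambda/mu = 0.6250
rho = a/c = 0.2083
Erlang-C formula applied:
C(c,a) = 0.0275

0.0275


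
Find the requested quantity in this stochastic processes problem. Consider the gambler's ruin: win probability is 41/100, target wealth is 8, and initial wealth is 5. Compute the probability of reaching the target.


Gambler's ruin formula:
r = q/p = 0.5900/0.4100 = 1.4390
P(win) = (1 - r^i)/(1 - r^N)
= (1 - 1.4390^5)/(1 - 1.4390^8)
= 0.2974

0.2974


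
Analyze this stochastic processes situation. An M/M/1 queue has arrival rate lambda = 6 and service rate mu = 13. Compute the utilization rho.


rho = lambda/mu
= 6/13
= 0.4615

0.4615


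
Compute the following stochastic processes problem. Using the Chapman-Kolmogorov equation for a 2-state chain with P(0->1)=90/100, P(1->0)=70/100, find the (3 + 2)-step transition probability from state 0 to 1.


P^5 = P^3 * P^2
Computing via matrix multiplication of the transition matrix.
Entry (0,1) of P^5 = 0.6062

0.6062


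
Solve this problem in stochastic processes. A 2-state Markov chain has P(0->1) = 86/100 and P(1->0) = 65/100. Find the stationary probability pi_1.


Stationary distribution: pi_0 = p10/(p01+p10), pi_1 = p01/(p01+p10)
p01 = 0.8600, p10 = 0.6500
pi_1 = 0.5695

0.5695
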